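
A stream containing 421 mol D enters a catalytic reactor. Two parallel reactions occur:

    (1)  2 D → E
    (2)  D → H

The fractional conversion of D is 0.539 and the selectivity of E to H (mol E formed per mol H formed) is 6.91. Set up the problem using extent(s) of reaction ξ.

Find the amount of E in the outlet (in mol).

Conversion of D: D consumed = 0.539 × 421 = 226.9 mol = 2ξ₁ + 1ξ₂.
Selectivity: 1ξ₁ / (1ξ₂) = 6.91 → ξ₁ = 6.91 ξ₂.
Substitute: (2·6.91 + 1) ξ₂ = 226.9 → ξ₂ = 15.31 mol, ξ₁ = 105.8 mol.
Outlet amounts (n = n₀ + Σ ν·ξ):
  D: 421 − 2(105.8) − 1(15.31) = 194.1
  E: 0 + 1(105.8) = 105.8
  H: 0 + 1(15.31) = 15.31

106 mol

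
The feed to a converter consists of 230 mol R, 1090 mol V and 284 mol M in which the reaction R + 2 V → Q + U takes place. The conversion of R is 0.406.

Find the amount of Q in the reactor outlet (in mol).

93.4 mol

R reacted = 0.406 × 230 = 93.38 mol; ν_R = −1, so ξ = 93.38/1 = 93.38 mol.
Outlet amounts (n = n₀ + ν ξ):
  R: 230 − 1(93.38) = 136.6
  V: 1090 − 2(93.38) = 903.2
  Q: 0 + 1(93.38) = 93.38
  U: 0 + 1(93.38) = 93.38
  M: 284 (inert)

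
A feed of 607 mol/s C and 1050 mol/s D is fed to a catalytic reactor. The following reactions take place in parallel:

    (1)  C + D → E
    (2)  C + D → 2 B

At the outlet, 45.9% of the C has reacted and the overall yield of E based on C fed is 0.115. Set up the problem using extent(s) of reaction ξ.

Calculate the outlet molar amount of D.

Yield of E: 1ξ₁ / 607 = 0.115 → ξ₁ = 69.81 mol/s.
Conversion of C: 1ξ₁ + 1ξ₂ = 0.459 × 607 = 278.6 → ξ₂ = 208.8 mol/s.
Outlet amounts (n = n₀ + Σ ν·ξ):
  C: 607 − 1(69.81) − 1(208.8) = 328.4
  D: 1050 − 1(69.81) − 1(208.8) = 771.4
  E: 0 + 1(69.81) = 69.81
  B: 0 + 2(208.8) = 417.6

771 mol/s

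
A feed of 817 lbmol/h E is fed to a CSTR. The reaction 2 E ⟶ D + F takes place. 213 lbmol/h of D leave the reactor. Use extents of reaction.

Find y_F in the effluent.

For D: n = n₀ + 1ξ → 213 = 0 + 1ξ, giving ξ = 213 lbmol/h.
Outlet amounts (n = n₀ + ν ξ):
  E: 817 − 2(213) = 391
  D: 0 + 1(213) = 213
  F: 0 + 1(213) = 213
Total out = 817 lbmol/h; y_F = 213 / 817 = 0.2607.

0.261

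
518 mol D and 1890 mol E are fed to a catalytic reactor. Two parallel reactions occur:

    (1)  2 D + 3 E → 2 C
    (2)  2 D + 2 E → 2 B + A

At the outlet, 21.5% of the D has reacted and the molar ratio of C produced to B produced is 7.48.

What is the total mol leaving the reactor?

Conversion of D: D consumed = 0.215 × 518 = 111.4 mol = 2ξ₁ + 2ξ₂.
Selectivity: 2ξ₁ / (2ξ₂) = 7.48 → ξ₁ = 7.48 ξ₂.
Substitute: (2·7.48 + 2) ξ₂ = 111.4 → ξ₂ = 6.567 mol, ξ₁ = 49.12 mol.
Outlet amounts (n = n₀ + Σ ν·ξ):
  D: 518 − 2(49.12) − 2(6.567) = 406.6
  E: 1890 − 3(49.12) − 2(6.567) = 1730
  C: 0 + 2(49.12) = 98.24
  B: 0 + 2(6.567) = 13.13
  A: 0 + 1(6.567) = 6.567
Total out = 406.6 + 1730 + 98.24 + 13.13 + 6.567 = 2254 mol.

2250 mol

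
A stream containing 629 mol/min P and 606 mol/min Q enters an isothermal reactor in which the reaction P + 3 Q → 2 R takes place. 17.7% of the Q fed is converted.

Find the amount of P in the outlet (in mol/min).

593 mol/min

Q reacted = 0.177 × 606 = 107.3 mol/min; ν_Q = −3, so ξ = 107.3/3 = 35.75 mol/min.
Outlet amounts (n = n₀ + ν ξ):
  P: 629 − 1(35.75) = 593.2
  Q: 606 − 3(35.75) = 498.7
  R: 0 + 2(35.75) = 71.51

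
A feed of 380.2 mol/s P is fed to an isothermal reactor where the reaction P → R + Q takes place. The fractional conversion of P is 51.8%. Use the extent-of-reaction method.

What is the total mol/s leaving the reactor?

P reacted = 0.518 × 380.2 = 196.9 mol/s; ν_P = −1, so ξ = 196.9/1 = 196.9 mol/s.
Outlet amounts (n = n₀ + ν ξ):
  P: 380.2 − 1(196.9) = 183.3
  R: 0 + 1(196.9) = 196.9
  Q: 0 + 1(196.9) = 196.9
Total out = 183.3 + 196.9 + 196.9 = 577.1 mol/s.

577 mol/s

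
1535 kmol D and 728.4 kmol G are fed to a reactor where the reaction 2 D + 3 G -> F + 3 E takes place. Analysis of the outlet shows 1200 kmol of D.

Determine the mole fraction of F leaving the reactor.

For D: n = n₀ − 2ξ → 1200 = 1535 − 2ξ, giving ξ = 167.5 kmol.
Outlet amounts (n = n₀ + ν ξ):
  D: 1535 − 2(167.5) = 1200
  G: 728.4 − 3(167.5) = 225.9
  F: 0 + 1(167.5) = 167.5
  E: 0 + 3(167.5) = 502.5
Total out = 2096 kmol; y_F = 167.5 / 2096 = 0.07992.

0.0799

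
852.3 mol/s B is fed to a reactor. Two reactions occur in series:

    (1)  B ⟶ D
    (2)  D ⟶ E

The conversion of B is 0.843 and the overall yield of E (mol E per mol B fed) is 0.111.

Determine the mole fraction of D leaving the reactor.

Conversion of B: B consumed = 1ξ₁ = 0.843 × 852.3 → ξ₁ = 718.5 mol/s.
Yield of E: 1ξ₂ / 852.3 = 0.111 → ξ₂ = 94.61 mol/s.
Outlet amounts (n = n₀ + Σ ν·ξ):
  B: 852.3 − 1(718.5) = 133.8
  D: 0 + 1(718.5) − 1(94.61) = 623.9
  E: 0 + 1(94.61) = 94.61
Total out = 852.3 mol/s; y_D = 623.9 / 852.3 = 0.732.

0.732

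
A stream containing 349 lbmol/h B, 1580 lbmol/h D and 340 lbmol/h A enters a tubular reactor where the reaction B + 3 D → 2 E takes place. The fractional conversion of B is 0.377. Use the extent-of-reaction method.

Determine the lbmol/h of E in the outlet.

B reacted = 0.377 × 349 = 131.6 lbmol/h; ν_B = −1, so ξ = 131.6/1 = 131.6 lbmol/h.
Outlet amounts (n = n₀ + ν ξ):
  B: 349 − 1(131.6) = 217.4
  D: 1580 − 3(131.6) = 1185
  E: 0 + 2(131.6) = 263.1
  A: 340 (inert)

263 lbmol/h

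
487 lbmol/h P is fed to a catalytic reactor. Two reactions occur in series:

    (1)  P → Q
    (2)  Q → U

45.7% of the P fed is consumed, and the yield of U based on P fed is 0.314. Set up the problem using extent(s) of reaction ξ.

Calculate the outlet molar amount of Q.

Conversion of P: P consumed = 1ξ₁ = 0.457 × 487 → ξ₁ = 222.6 lbmol/h.
Yield of U: 1ξ₂ / 487 = 0.314 → ξ₂ = 152.9 lbmol/h.
Outlet amounts (n = n₀ + Σ ν·ξ):
  P: 487 − 1(222.6) = 264.4
  Q: 0 + 1(222.6) − 1(152.9) = 69.64
  U: 0 + 1(152.9) = 152.9

69.6 lbmol/h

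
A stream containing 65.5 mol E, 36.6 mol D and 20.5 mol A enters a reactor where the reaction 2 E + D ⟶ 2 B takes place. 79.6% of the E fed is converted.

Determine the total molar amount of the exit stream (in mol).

96.5 mol

E reacted = 0.796 × 65.5 = 52.14 mol; ν_E = −2, so ξ = 52.14/2 = 26.07 mol.
Outlet amounts (n = n₀ + ν ξ):
  E: 65.5 − 2(26.07) = 13.36
  D: 36.6 − 1(26.07) = 10.53
  B: 0 + 2(26.07) = 52.14
  A: 20.5 (inert)
Total out = 13.36 + 10.53 + 52.14 + 20.5 = 96.53 mol.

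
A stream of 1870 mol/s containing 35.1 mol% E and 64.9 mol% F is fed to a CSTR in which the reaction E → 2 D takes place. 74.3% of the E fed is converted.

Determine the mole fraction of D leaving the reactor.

E reacted = 0.743 × 656.4 = 487.7 mol/s; ν_E = −1, so ξ = 487.7/1 = 487.7 mol/s.
Outlet amounts (n = n₀ + ν ξ):
  E: 656.4 − 1(487.7) = 168.7
  D: 0 + 2(487.7) = 975.4
  F: 1214 (inert)
Total out = 2358 mol/s; y_D = 975.4 / 2358 = 0.4137.

0.414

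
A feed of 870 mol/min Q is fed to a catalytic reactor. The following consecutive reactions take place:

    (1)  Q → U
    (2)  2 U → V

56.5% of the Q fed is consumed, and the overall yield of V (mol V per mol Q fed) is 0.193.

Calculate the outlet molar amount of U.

156 mol/min

Conversion of Q: Q consumed = 1ξ₁ = 0.565 × 870 → ξ₁ = 491.5 mol/min.
Yield of V: 1ξ₂ / 870 = 0.193 → ξ₂ = 167.9 mol/min.
Outlet amounts (n = n₀ + Σ ν·ξ):
  Q: 870 − 1(491.5) = 378.5
  U: 0 + 1(491.5) − 2(167.9) = 155.7
  V: 0 + 1(167.9) = 167.9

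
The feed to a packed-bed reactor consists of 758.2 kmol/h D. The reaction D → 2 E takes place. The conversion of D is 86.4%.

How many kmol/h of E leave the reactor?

D reacted = 0.864 × 758.2 = 655.1 kmol/h; ν_D = −1, so ξ = 655.1/1 = 655.1 kmol/h.
Outlet amounts (n = n₀ + ν ξ):
  D: 758.2 − 1(655.1) = 103.1
  E: 0 + 2(655.1) = 1310

1310 kmol/h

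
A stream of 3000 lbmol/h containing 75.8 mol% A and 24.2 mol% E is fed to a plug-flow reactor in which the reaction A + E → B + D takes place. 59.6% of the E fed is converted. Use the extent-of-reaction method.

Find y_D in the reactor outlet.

E reacted = 0.596 × 726 = 432.7 lbmol/h; ν_E = −1, so ξ = 432.7/1 = 432.7 lbmol/h.
Outlet amounts (n = n₀ + ν ξ):
  A: 2274 − 1(432.7) = 1841
  E: 726 − 1(432.7) = 293.3
  B: 0 + 1(432.7) = 432.7
  D: 0 + 1(432.7) = 432.7
Total out = 3000 lbmol/h; y_D = 432.7 / 3000 = 0.1442.

0.144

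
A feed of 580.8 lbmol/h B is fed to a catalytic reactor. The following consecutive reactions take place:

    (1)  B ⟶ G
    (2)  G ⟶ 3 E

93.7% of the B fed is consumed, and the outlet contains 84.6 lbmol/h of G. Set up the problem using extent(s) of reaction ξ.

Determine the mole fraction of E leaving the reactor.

Conversion of B: B consumed = 1ξ₁ = 0.937 × 580.8 → ξ₁ = 544.2 lbmol/h.
G balance: n_G = 0 + 1ξ₁ − 1ξ₂ = 84.6 → ξ₂ = (1·544.2 − 84.6)/1 = 459.6 lbmol/h.
Outlet amounts (n = n₀ + Σ ν·ξ):
  B: 580.8 − 1(544.2) = 36.59
  G: 0 + 1(544.2) − 1(459.6) = 84.6
  E: 0 + 3(459.6) = 1379
Total out = 1500 lbmol/h; y_E = 1379 / 1500 = 0.9192.

0.919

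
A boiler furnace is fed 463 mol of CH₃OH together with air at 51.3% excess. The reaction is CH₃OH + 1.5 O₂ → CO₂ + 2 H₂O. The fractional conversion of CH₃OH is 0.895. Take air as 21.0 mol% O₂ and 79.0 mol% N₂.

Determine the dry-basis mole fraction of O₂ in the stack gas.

0.0886

Stoichiometric O₂ = 1.5 × 463 = 694.5 mol; O₂ fed = 694.5 × 1.513 = 1051 mol.
N₂ fed = 1051 × 79/21 = 3953 mol.
Fuel reacted = 0.895 × 463 → ξ = 414.4 mol.
Outlet (n = n₀ + ν ξ):
  CH₃OH: 463 − 1(414.4) = 48.62
  O₂: 1051 − 1.5(414.4) = 429.2
  N₂: 3953 (inert)
  CO₂: 0 + 1(414.4) = 414.4
  H₂O: 0 + 2(414.4) = 828.8
Dry total = 4845 mol; y_O₂ (dry) = 429.2 / 4845 = 0.08858.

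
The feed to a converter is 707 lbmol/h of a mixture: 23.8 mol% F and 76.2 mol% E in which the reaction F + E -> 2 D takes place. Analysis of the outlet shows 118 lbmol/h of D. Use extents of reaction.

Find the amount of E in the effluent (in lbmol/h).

For D: n = n₀ + 2ξ → 118 = 0 + 2ξ, giving ξ = 59 lbmol/h.
Outlet amounts (n = n₀ + ν ξ):
  F: 168.3 − 1(59) = 109.3
  E: 538.7 − 1(59) = 479.7
  D: 0 + 2(59) = 118

480 lbmol/h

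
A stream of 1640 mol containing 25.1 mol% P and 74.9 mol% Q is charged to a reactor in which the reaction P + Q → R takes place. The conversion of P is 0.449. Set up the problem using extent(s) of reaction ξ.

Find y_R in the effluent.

0.127

P reacted = 0.449 × 411.6 = 184.8 mol; ν_P = −1, so ξ = 184.8/1 = 184.8 mol.
Outlet amounts (n = n₀ + ν ξ):
  P: 411.6 − 1(184.8) = 226.8
  Q: 1228 − 1(184.8) = 1044
  R: 0 + 1(184.8) = 184.8
Total out = 1455 mol; y_R = 184.8 / 1455 = 0.127.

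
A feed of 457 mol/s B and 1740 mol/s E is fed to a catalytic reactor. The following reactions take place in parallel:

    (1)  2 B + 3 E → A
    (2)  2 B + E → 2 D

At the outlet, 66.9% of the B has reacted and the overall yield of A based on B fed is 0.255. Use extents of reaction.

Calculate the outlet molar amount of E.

Yield of A: 1ξ₁ / 457 = 0.255 → ξ₁ = 116.5 mol/s.
Conversion of B: 2ξ₁ + 2ξ₂ = 0.669 × 457 = 305.7 → ξ₂ = 36.33 mol/s.
Outlet amounts (n = n₀ + Σ ν·ξ):
  B: 457 − 2(116.5) − 2(36.33) = 151.3
  E: 1740 − 3(116.5) − 1(36.33) = 1354
  A: 0 + 1(116.5) = 116.5
  D: 0 + 2(36.33) = 72.66

1350 mol/s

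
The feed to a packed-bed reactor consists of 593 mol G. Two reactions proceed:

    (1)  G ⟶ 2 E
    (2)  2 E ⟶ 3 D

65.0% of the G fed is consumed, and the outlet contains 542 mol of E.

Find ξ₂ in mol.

Conversion of G: G consumed = 1ξ₁ = 0.65 × 593 → ξ₁ = 385.4 mol.
E balance: n_E = 0 + 2ξ₁ − 2ξ₂ = 542 → ξ₂ = (2·385.4 − 542)/2 = 114.4 mol.
Outlet amounts (n = n₀ + Σ ν·ξ):
  G: 593 − 1(385.4) = 207.6
  E: 0 + 2(385.4) − 2(114.4) = 542
  D: 0 + 3(114.4) = 343.3

ξ₂ = 114 mol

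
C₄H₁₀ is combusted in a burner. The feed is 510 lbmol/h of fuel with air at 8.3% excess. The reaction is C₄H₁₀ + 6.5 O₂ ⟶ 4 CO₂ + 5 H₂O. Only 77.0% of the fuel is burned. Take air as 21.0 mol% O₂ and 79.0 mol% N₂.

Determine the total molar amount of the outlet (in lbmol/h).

18200 lbmol/h

Stoichiometric O₂ = 6.5 × 510 = 3315 lbmol/h; O₂ fed = 3315 × 1.083 = 3590 lbmol/h.
N₂ fed = 3590 × 79/21 = 13510 lbmol/h.
Fuel reacted = 0.77 × 510 → ξ = 392.7 lbmol/h.
Outlet (n = n₀ + ν ξ):
  C₄H₁₀: 510 − 1(392.7) = 117.3
  O₂: 3590 − 6.5(392.7) = 1038
  N₂: 13510 (inert)
  CO₂: 0 + 4(392.7) = 1571
  H₂O: 0 + 5(392.7) = 1964
Total out = 117.3 + 1038 + 13510 + 1571 + 1964 = 18190 lbmol/h.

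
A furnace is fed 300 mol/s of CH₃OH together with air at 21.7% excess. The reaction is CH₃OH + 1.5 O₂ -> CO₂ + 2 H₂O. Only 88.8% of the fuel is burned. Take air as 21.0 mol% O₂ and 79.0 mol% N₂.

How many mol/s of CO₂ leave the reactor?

266 mol/s

Stoichiometric O₂ = 1.5 × 300 = 450 mol/s; O₂ fed = 450 × 1.217 = 547.7 mol/s.
N₂ fed = 547.7 × 79/21 = 2060 mol/s.
Fuel reacted = 0.888 × 300 → ξ = 266.4 mol/s.
Outlet (n = n₀ + ν ξ):
  CH₃OH: 300 − 1(266.4) = 33.6
  O₂: 547.7 − 1.5(266.4) = 148.1
  N₂: 2060 (inert)
  CO₂: 0 + 1(266.4) = 266.4
  H₂O: 0 + 2(266.4) = 532.8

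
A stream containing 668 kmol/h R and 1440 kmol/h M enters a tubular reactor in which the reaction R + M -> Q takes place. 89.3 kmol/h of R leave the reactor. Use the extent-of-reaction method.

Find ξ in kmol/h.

For R: n = n₀ − 1ξ → 89.3 = 668 − 1ξ, giving ξ = 578.7 kmol/h.
Outlet amounts (n = n₀ + ν ξ):
  R: 668 − 1(578.7) = 89.3
  M: 1440 − 1(578.7) = 861.3
  Q: 0 + 1(578.7) = 578.7

ξ = 579 kmol/h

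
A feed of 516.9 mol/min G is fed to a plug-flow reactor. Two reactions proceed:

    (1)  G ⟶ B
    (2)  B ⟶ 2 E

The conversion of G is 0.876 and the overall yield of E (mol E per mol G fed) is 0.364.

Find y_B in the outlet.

0.587

Conversion of G: G consumed = 1ξ₁ = 0.876 × 516.9 → ξ₁ = 452.8 mol/min.
Yield of E: 2ξ₂ / 516.9 = 0.364 → ξ₂ = 94.08 mol/min.
Outlet amounts (n = n₀ + Σ ν·ξ):
  G: 516.9 − 1(452.8) = 64.1
  B: 0 + 1(452.8) − 1(94.08) = 358.7
  E: 0 + 2(94.08) = 188.2
Total out = 611 mol/min; y_B = 358.7 / 611 = 0.5871.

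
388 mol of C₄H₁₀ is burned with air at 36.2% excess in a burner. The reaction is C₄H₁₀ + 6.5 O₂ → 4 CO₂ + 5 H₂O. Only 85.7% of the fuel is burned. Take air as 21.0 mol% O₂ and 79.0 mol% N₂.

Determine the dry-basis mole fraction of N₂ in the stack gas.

0.829

Stoichiometric O₂ = 6.5 × 388 = 2522 mol; O₂ fed = 2522 × 1.362 = 3435 mol.
N₂ fed = 3435 × 79/21 = 12920 mol.
Fuel reacted = 0.857 × 388 → ξ = 332.5 mol.
Outlet (n = n₀ + ν ξ):
  C₄H₁₀: 388 − 1(332.5) = 55.48
  O₂: 3435 − 6.5(332.5) = 1274
  N₂: 12920 (inert)
  CO₂: 0 + 4(332.5) = 1330
  H₂O: 0 + 5(332.5) = 1663
Dry total = 15580 mol; y_N₂ (dry) = 12920 / 15580 = 0.8293.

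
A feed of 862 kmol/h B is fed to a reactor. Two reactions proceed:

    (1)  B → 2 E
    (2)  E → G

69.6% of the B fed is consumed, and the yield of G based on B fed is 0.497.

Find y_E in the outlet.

0.528

Conversion of B: B consumed = 1ξ₁ = 0.696 × 862 → ξ₁ = 600 kmol/h.
Yield of G: 1ξ₂ / 862 = 0.497 → ξ₂ = 428.4 kmol/h.
Outlet amounts (n = n₀ + Σ ν·ξ):
  B: 862 − 1(600) = 262
  E: 0 + 2(600) − 1(428.4) = 771.5
  G: 0 + 1(428.4) = 428.4
Total out = 1462 kmol/h; y_E = 771.5 / 1462 = 0.5277.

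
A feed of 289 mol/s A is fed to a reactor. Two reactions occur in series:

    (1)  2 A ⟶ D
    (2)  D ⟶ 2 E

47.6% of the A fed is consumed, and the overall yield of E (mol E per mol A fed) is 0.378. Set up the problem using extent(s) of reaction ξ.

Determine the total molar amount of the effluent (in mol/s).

275 mol/s

Conversion of A: A consumed = 2ξ₁ = 0.476 × 289 → ξ₁ = 68.78 mol/s.
Yield of E: 2ξ₂ / 289 = 0.378 → ξ₂ = 54.62 mol/s.
Outlet amounts (n = n₀ + Σ ν·ξ):
  A: 289 − 2(68.78) = 151.4
  D: 0 + 1(68.78) − 1(54.62) = 14.16
  E: 0 + 2(54.62) = 109.2
Total out = 151.4 + 14.16 + 109.2 = 274.8 mol/s.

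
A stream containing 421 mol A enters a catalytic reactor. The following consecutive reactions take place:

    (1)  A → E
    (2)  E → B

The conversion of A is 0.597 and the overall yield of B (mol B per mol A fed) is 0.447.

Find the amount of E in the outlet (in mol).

Conversion of A: A consumed = 1ξ₁ = 0.597 × 421 → ξ₁ = 251.3 mol.
Yield of B: 1ξ₂ / 421 = 0.447 → ξ₂ = 188.2 mol.
Outlet amounts (n = n₀ + Σ ν·ξ):
  A: 421 − 1(251.3) = 169.7
  E: 0 + 1(251.3) − 1(188.2) = 63.15
  B: 0 + 1(188.2) = 188.2

63.1 mol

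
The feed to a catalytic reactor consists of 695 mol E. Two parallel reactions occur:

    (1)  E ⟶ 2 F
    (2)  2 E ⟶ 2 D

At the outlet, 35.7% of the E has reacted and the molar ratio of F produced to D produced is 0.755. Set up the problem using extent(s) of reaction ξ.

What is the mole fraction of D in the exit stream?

Conversion of E: E consumed = 0.357 × 695 = 248.1 mol = 1ξ₁ + 2ξ₂.
Selectivity: 2ξ₁ / (2ξ₂) = 0.755 → ξ₁ = 0.755 ξ₂.
Substitute: (1·0.755 + 2) ξ₂ = 248.1 → ξ₂ = 90.06 mol, ξ₁ = 68 mol.
Outlet amounts (n = n₀ + Σ ν·ξ):
  E: 695 − 1(68) − 2(90.06) = 446.9
  F: 0 + 2(68) = 136
  D: 0 + 2(90.06) = 180.1
Total out = 763 mol; y_D = 180.1 / 763 = 0.2361.

0.236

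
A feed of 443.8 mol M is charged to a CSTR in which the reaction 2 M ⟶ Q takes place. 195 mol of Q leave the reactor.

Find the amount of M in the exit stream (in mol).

For Q: n = n₀ + 1ξ → 195 = 0 + 1ξ, giving ξ = 195 mol.
Outlet amounts (n = n₀ + ν ξ):
  M: 443.8 − 2(195) = 53.8
  Q: 0 + 1(195) = 195

53.8 mol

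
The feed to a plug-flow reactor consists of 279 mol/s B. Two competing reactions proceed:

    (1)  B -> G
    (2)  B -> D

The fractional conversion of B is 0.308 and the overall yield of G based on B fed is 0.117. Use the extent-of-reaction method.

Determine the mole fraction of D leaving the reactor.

Yield of G: 1ξ₁ / 279 = 0.117 → ξ₁ = 32.64 mol/s.
Conversion of B: 1ξ₁ + 1ξ₂ = 0.308 × 279 = 85.93 → ξ₂ = 53.29 mol/s.
Outlet amounts (n = n₀ + Σ ν·ξ):
  B: 279 − 1(32.64) − 1(53.29) = 193.1
  G: 0 + 1(32.64) = 32.64
  D: 0 + 1(53.29) = 53.29
Total out = 279 mol/s; y_D = 53.29 / 279 = 0.191.

0.191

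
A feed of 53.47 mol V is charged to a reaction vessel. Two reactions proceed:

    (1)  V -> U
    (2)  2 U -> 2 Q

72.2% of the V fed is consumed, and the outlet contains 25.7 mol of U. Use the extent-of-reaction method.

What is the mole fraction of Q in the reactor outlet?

Conversion of V: V consumed = 1ξ₁ = 0.722 × 53.47 → ξ₁ = 38.61 mol.
U balance: n_U = 0 + 1ξ₁ − 2ξ₂ = 25.7 → ξ₂ = (1·38.61 − 25.7)/2 = 6.453 mol.
Outlet amounts (n = n₀ + Σ ν·ξ):
  V: 53.47 − 1(38.61) = 14.86
  U: 0 + 1(38.61) − 2(6.453) = 25.7
  Q: 0 + 2(6.453) = 12.91
Total out = 53.47 mol; y_Q = 12.91 / 53.47 = 0.2414.

0.241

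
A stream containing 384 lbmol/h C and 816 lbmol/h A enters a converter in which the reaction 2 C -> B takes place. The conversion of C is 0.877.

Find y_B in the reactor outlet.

C reacted = 0.877 × 384 = 336.8 lbmol/h; ν_C = −2, so ξ = 336.8/2 = 168.4 lbmol/h.
Outlet amounts (n = n₀ + ν ξ):
  C: 384 − 2(168.4) = 47.23
  B: 0 + 1(168.4) = 168.4
  A: 816 (inert)
Total out = 1032 lbmol/h; y_B = 168.4 / 1032 = 0.1632.

0.163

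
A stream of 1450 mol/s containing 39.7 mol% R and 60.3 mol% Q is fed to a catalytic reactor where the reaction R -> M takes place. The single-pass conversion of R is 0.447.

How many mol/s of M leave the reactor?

257 mol/s

R reacted = 0.447 × 575.7 = 257.3 mol/s; ν_R = −1, so ξ = 257.3/1 = 257.3 mol/s.
Outlet amounts (n = n₀ + ν ξ):
  R: 575.7 − 1(257.3) = 318.3
  M: 0 + 1(257.3) = 257.3
  Q: 874.4 (inert)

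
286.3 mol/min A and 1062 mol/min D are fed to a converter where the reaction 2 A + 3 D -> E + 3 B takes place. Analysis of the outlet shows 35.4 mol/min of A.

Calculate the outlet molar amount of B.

For A: n = n₀ − 2ξ → 35.4 = 286.3 − 2ξ, giving ξ = 125.5 mol/min.
Outlet amounts (n = n₀ + ν ξ):
  A: 286.3 − 2(125.5) = 35.4
  D: 1062 − 3(125.5) = 685.6
  E: 0 + 1(125.5) = 125.5
  B: 0 + 3(125.5) = 376.4

376 mol/min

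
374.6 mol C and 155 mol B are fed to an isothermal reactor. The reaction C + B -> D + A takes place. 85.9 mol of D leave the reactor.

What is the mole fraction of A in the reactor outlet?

For D: n = n₀ + 1ξ → 85.9 = 0 + 1ξ, giving ξ = 85.9 mol.
Outlet amounts (n = n₀ + ν ξ):
  C: 374.6 − 1(85.9) = 288.7
  B: 155 − 1(85.9) = 69.1
  D: 0 + 1(85.9) = 85.9
  A: 0 + 1(85.9) = 85.9
Total out = 529.6 mol; y_A = 85.9 / 529.6 = 0.1622.

0.162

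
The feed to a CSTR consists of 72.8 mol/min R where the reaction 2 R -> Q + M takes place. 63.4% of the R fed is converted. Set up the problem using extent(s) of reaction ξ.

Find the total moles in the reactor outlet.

72.8 mol/min

R reacted = 0.634 × 72.8 = 46.16 mol/min; ν_R = −2, so ξ = 46.16/2 = 23.08 mol/min.
Outlet amounts (n = n₀ + ν ξ):
  R: 72.8 − 2(23.08) = 26.64
  Q: 0 + 1(23.08) = 23.08
  M: 0 + 1(23.08) = 23.08
Total out = 26.64 + 23.08 + 23.08 = 72.8 mol/min.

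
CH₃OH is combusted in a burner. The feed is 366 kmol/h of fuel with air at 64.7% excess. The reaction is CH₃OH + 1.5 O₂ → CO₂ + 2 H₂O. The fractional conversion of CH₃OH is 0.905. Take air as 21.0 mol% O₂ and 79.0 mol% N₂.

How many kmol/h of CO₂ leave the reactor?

331 kmol/h

Stoichiometric O₂ = 1.5 × 366 = 549 kmol/h; O₂ fed = 549 × 1.647 = 904.2 kmol/h.
N₂ fed = 904.2 × 79/21 = 3402 kmol/h.
Fuel reacted = 0.905 × 366 → ξ = 331.2 kmol/h.
Outlet (n = n₀ + ν ξ):
  CH₃OH: 366 − 1(331.2) = 34.77
  O₂: 904.2 − 1.5(331.2) = 407.4
  N₂: 3402 (inert)
  CO₂: 0 + 1(331.2) = 331.2
  H₂O: 0 + 2(331.2) = 662.5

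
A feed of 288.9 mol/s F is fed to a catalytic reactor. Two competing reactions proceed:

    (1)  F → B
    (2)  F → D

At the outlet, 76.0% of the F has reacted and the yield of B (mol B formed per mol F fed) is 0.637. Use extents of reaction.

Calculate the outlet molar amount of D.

Yield of B: 1ξ₁ / 288.9 = 0.637 → ξ₁ = 184 mol/s.
Conversion of F: 1ξ₁ + 1ξ₂ = 0.76 × 288.9 = 219.6 → ξ₂ = 35.53 mol/s.
Outlet amounts (n = n₀ + Σ ν·ξ):
  F: 288.9 − 1(184) − 1(35.53) = 69.34
  B: 0 + 1(184) = 184
  D: 0 + 1(35.53) = 35.53

35.5 mol/s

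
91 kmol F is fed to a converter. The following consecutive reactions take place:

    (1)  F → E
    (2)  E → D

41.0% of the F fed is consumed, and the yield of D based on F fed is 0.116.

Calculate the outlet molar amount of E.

Conversion of F: F consumed = 1ξ₁ = 0.41 × 91 → ξ₁ = 37.31 kmol.
Yield of D: 1ξ₂ / 91 = 0.116 → ξ₂ = 10.56 kmol.
Outlet amounts (n = n₀ + Σ ν·ξ):
  F: 91 − 1(37.31) = 53.69
  E: 0 + 1(37.31) − 1(10.56) = 26.75
  D: 0 + 1(10.56) = 10.56

26.8 kmol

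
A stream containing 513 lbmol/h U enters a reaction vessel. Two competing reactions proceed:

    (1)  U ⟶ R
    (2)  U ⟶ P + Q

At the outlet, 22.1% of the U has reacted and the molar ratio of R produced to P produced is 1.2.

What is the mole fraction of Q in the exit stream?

0.0913

Conversion of U: U consumed = 0.221 × 513 = 113.4 lbmol/h = 1ξ₁ + 1ξ₂.
Selectivity: 1ξ₁ / (1ξ₂) = 1.2 → ξ₁ = 1.2 ξ₂.
Substitute: (1·1.2 + 1) ξ₂ = 113.4 → ξ₂ = 51.53 lbmol/h, ξ₁ = 61.84 lbmol/h.
Outlet amounts (n = n₀ + Σ ν·ξ):
  U: 513 − 1(61.84) − 1(51.53) = 399.6
  R: 0 + 1(61.84) = 61.84
  P: 0 + 1(51.53) = 51.53
  Q: 0 + 1(51.53) = 51.53
Total out = 564.5 lbmol/h; y_Q = 51.53 / 564.5 = 0.09128.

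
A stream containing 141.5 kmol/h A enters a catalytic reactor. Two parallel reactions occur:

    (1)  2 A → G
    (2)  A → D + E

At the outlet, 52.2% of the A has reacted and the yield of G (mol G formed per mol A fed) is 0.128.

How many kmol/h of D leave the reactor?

Yield of G: 1ξ₁ / 141.5 = 0.128 → ξ₁ = 18.11 kmol/h.
Conversion of A: 2ξ₁ + 1ξ₂ = 0.522 × 141.5 = 73.86 → ξ₂ = 37.64 kmol/h.
Outlet amounts (n = n₀ + Σ ν·ξ):
  A: 141.5 − 2(18.11) − 1(37.64) = 67.64
  G: 0 + 1(18.11) = 18.11
  D: 0 + 1(37.64) = 37.64
  E: 0 + 1(37.64) = 37.64

37.6 kmol/h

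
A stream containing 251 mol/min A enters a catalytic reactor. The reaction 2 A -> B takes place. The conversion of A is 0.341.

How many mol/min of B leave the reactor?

42.8 mol/min

A reacted = 0.341 × 251 = 85.59 mol/min; ν_A = −2, so ξ = 85.59/2 = 42.8 mol/min.
Outlet amounts (n = n₀ + ν ξ):
  A: 251 − 2(42.8) = 165.4
  B: 0 + 1(42.8) = 42.8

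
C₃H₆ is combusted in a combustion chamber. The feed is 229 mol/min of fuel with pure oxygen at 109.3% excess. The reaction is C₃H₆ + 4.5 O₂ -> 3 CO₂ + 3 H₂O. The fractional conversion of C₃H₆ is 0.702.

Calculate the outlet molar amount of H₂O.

482 mol/min

Stoichiometric O₂ = 4.5 × 229 = 1030 mol/min; O₂ fed = 1030 × 2.093 = 2157 mol/min.
Fuel reacted = 0.702 × 229 → ξ = 160.8 mol/min.
Outlet (n = n₀ + ν ξ):
  C₃H₆: 229 − 1(160.8) = 68.24
  O₂: 2157 − 4.5(160.8) = 1433
  CO₂: 0 + 3(160.8) = 482.3
  H₂O: 0 + 3(160.8) = 482.3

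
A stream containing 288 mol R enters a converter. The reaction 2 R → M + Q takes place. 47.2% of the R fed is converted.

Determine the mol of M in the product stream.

68 mol

R reacted = 0.472 × 288 = 135.9 mol; ν_R = −2, so ξ = 135.9/2 = 67.97 mol.
Outlet amounts (n = n₀ + ν ξ):
  R: 288 − 2(67.97) = 152.1
  M: 0 + 1(67.97) = 67.97
  Q: 0 + 1(67.97) = 67.97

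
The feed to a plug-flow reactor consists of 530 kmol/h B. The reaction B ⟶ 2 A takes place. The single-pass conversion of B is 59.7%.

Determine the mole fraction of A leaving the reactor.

B reacted = 0.597 × 530 = 316.4 kmol/h; ν_B = −1, so ξ = 316.4/1 = 316.4 kmol/h.
Outlet amounts (n = n₀ + ν ξ):
  B: 530 − 1(316.4) = 213.6
  A: 0 + 2(316.4) = 632.8
Total out = 846.4 kmol/h; y_A = 632.8 / 846.4 = 0.7477.

0.748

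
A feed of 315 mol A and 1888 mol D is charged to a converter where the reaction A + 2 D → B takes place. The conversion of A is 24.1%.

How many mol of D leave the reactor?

A reacted = 0.241 × 315 = 75.91 mol; ν_A = −1, so ξ = 75.91/1 = 75.91 mol.
Outlet amounts (n = n₀ + ν ξ):
  A: 315 − 1(75.91) = 239.1
  D: 1888 − 2(75.91) = 1736
  B: 0 + 1(75.91) = 75.91

1740 mol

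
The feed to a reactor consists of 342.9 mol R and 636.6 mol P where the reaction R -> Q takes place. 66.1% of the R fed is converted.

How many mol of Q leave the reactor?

R reacted = 0.661 × 342.9 = 226.7 mol; ν_R = −1, so ξ = 226.7/1 = 226.7 mol.
Outlet amounts (n = n₀ + ν ξ):
  R: 342.9 − 1(226.7) = 116.2
  Q: 0 + 1(226.7) = 226.7
  P: 636.6 (inert)

227 mol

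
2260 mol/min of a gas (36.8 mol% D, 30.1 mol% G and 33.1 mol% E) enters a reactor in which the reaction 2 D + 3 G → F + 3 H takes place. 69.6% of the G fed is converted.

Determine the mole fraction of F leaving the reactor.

G reacted = 0.696 × 680.3 = 473.5 mol/min; ν_G = −3, so ξ = 473.5/3 = 157.8 mol/min.
Outlet amounts (n = n₀ + ν ξ):
  D: 831.7 − 2(157.8) = 516
  G: 680.3 − 3(157.8) = 206.8
  F: 0 + 1(157.8) = 157.8
  H: 0 + 3(157.8) = 473.5
  E: 748.1 (inert)
Total out = 2102 mol/min; y_F = 157.8 / 2102 = 0.07507.

0.0751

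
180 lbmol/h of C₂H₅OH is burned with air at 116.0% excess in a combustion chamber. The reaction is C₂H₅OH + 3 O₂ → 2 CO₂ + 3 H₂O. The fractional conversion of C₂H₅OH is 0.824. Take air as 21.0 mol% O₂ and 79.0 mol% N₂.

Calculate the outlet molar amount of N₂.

Stoichiometric O₂ = 3 × 180 = 540 lbmol/h; O₂ fed = 540 × 2.160 = 1166 lbmol/h.
N₂ fed = 1166 × 79/21 = 4388 lbmol/h.
Fuel reacted = 0.824 × 180 → ξ = 148.3 lbmol/h.
Outlet (n = n₀ + ν ξ):
  C₂H₅OH: 180 − 1(148.3) = 31.68
  O₂: 1166 − 3(148.3) = 721.4
  N₂: 4388 (inert)
  CO₂: 0 + 2(148.3) = 296.6
  H₂O: 0 + 3(148.3) = 445

4390 lbmol/h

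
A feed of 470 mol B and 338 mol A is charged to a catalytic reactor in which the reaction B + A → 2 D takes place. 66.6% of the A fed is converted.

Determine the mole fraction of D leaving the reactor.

A reacted = 0.666 × 338 = 225.1 mol; ν_A = −1, so ξ = 225.1/1 = 225.1 mol.
Outlet amounts (n = n₀ + ν ξ):
  B: 470 − 1(225.1) = 244.9
  A: 338 − 1(225.1) = 112.9
  D: 0 + 2(225.1) = 450.2
Total out = 808 mol; y_D = 450.2 / 808 = 0.5572.

0.557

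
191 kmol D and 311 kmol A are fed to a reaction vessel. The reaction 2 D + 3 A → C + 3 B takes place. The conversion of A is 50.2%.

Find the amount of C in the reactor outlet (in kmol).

52 kmol

A reacted = 0.502 × 311 = 156.1 kmol; ν_A = −3, so ξ = 156.1/3 = 52.04 kmol.
Outlet amounts (n = n₀ + ν ξ):
  D: 191 − 2(52.04) = 86.92
  A: 311 − 3(52.04) = 154.9
  C: 0 + 1(52.04) = 52.04
  B: 0 + 3(52.04) = 156.1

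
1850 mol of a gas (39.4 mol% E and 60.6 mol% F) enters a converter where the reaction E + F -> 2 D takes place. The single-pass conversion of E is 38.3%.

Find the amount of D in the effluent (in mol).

E reacted = 0.383 × 728.9 = 279.2 mol; ν_E = −1, so ξ = 279.2/1 = 279.2 mol.
Outlet amounts (n = n₀ + ν ξ):
  E: 728.9 − 1(279.2) = 449.7
  F: 1121 − 1(279.2) = 841.9
  D: 0 + 2(279.2) = 558.3

558 mol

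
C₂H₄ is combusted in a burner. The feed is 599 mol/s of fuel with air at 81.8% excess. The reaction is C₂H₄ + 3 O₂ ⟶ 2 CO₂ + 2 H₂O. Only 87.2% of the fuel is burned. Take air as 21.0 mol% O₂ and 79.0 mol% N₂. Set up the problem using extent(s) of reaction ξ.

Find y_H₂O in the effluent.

0.0647

Stoichiometric O₂ = 3 × 599 = 1797 mol/s; O₂ fed = 1797 × 1.818 = 3267 mol/s.
N₂ fed = 3267 × 79/21 = 12290 mol/s.
Fuel reacted = 0.872 × 599 → ξ = 522.3 mol/s.
Outlet (n = n₀ + ν ξ):
  C₂H₄: 599 − 1(522.3) = 76.67
  O₂: 3267 − 3(522.3) = 1700
  N₂: 12290 (inert)
  CO₂: 0 + 2(522.3) = 1045
  H₂O: 0 + 2(522.3) = 1045
Total out = 16160 mol/s; y_H₂O = 1045 / 16160 = 0.06466.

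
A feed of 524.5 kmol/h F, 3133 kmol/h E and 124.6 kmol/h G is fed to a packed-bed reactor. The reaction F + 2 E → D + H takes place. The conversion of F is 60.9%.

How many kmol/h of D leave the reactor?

F reacted = 0.609 × 524.5 = 319.4 kmol/h; ν_F = −1, so ξ = 319.4/1 = 319.4 kmol/h.
Outlet amounts (n = n₀ + ν ξ):
  F: 524.5 − 1(319.4) = 205.1
  E: 3133 − 2(319.4) = 2494
  D: 0 + 1(319.4) = 319.4
  H: 0 + 1(319.4) = 319.4
  G: 124.6 (inert)

319 kmol/h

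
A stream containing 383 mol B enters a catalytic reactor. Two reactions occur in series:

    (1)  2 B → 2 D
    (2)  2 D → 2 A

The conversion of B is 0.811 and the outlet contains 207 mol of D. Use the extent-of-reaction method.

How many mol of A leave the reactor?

104 mol

Conversion of B: B consumed = 2ξ₁ = 0.811 × 383 → ξ₁ = 155.3 mol.
D balance: n_D = 0 + 2ξ₁ − 2ξ₂ = 207 → ξ₂ = (2·155.3 − 207)/2 = 51.81 mol.
Outlet amounts (n = n₀ + Σ ν·ξ):
  B: 383 − 2(155.3) = 72.39
  D: 0 + 2(155.3) − 2(51.81) = 207
  A: 0 + 2(51.81) = 103.6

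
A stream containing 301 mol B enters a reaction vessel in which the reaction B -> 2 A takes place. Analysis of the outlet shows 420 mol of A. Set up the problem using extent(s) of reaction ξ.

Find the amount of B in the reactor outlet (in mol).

91 mol

For A: n = n₀ + 2ξ → 420 = 0 + 2ξ, giving ξ = 210 mol.
Outlet amounts (n = n₀ + ν ξ):
  B: 301 − 1(210) = 91
  A: 0 + 2(210) = 420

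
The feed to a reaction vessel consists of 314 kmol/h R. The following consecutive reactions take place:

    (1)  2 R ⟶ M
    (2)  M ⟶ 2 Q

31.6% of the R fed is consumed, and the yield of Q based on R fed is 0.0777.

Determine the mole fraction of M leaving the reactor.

0.135

Conversion of R: R consumed = 2ξ₁ = 0.316 × 314 → ξ₁ = 49.61 kmol/h.
Yield of Q: 2ξ₂ / 314 = 0.0777 → ξ₂ = 12.2 kmol/h.
Outlet amounts (n = n₀ + Σ ν·ξ):
  R: 314 − 2(49.61) = 214.8
  M: 0 + 1(49.61) − 1(12.2) = 37.41
  Q: 0 + 2(12.2) = 24.4
Total out = 276.6 kmol/h; y_M = 37.41 / 276.6 = 0.1353.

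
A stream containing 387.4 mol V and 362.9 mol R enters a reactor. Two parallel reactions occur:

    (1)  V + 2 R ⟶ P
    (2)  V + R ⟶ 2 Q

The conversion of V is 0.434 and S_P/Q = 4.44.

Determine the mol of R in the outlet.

43.7 mol

Conversion of V: V consumed = 0.434 × 387.4 = 168.1 mol = 1ξ₁ + 1ξ₂.
Selectivity: 1ξ₁ / (2ξ₂) = 4.44 → ξ₁ = 8.88 ξ₂.
Substitute: (1·8.88 + 1) ξ₂ = 168.1 → ξ₂ = 17.02 mol, ξ₁ = 151.1 mol.
Outlet amounts (n = n₀ + Σ ν·ξ):
  V: 387.4 − 1(151.1) − 1(17.02) = 219.3
  R: 362.9 − 2(151.1) − 1(17.02) = 43.65
  P: 0 + 1(151.1) = 151.1
  Q: 0 + 2(17.02) = 34.03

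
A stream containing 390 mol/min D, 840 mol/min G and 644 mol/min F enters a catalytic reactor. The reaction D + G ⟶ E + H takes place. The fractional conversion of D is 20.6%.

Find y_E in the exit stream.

0.0429

D reacted = 0.206 × 390 = 80.34 mol/min; ν_D = −1, so ξ = 80.34/1 = 80.34 mol/min.
Outlet amounts (n = n₀ + ν ξ):
  D: 390 − 1(80.34) = 309.7
  G: 840 − 1(80.34) = 759.7
  E: 0 + 1(80.34) = 80.34
  H: 0 + 1(80.34) = 80.34
  F: 644 (inert)
Total out = 1874 mol/min; y_E = 80.34 / 1874 = 0.04287.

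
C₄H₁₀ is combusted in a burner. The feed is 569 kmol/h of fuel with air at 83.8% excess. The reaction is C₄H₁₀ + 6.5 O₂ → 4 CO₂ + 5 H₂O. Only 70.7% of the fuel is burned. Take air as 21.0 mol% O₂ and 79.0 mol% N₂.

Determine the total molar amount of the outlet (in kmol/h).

Stoichiometric O₂ = 6.5 × 569 = 3698 kmol/h; O₂ fed = 3698 × 1.838 = 6798 kmol/h.
N₂ fed = 6798 × 79/21 = 25570 kmol/h.
Fuel reacted = 0.707 × 569 → ξ = 402.3 kmol/h.
Outlet (n = n₀ + ν ξ):
  C₄H₁₀: 569 − 1(402.3) = 166.7
  O₂: 6798 − 6.5(402.3) = 4183
  N₂: 25570 (inert)
  CO₂: 0 + 4(402.3) = 1609
  H₂O: 0 + 5(402.3) = 2011
Total out = 166.7 + 4183 + 25570 + 1609 + 2011 = 33540 kmol/h.

33500 kmol/h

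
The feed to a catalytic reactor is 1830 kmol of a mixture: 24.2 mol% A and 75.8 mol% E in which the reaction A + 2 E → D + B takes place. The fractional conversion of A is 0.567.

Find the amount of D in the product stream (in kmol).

251 kmol

A reacted = 0.567 × 442.9 = 251.1 kmol; ν_A = −1, so ξ = 251.1/1 = 251.1 kmol.
Outlet amounts (n = n₀ + ν ξ):
  A: 442.9 − 1(251.1) = 191.8
  E: 1387 − 2(251.1) = 884.9
  D: 0 + 1(251.1) = 251.1
  B: 0 + 1(251.1) = 251.1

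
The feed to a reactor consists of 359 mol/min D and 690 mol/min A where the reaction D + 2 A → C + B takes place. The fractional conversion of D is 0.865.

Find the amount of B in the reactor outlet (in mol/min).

311 mol/min

D reacted = 0.865 × 359 = 310.5 mol/min; ν_D = −1, so ξ = 310.5/1 = 310.5 mol/min.
Outlet amounts (n = n₀ + ν ξ):
  D: 359 − 1(310.5) = 48.46
  A: 690 − 2(310.5) = 68.93
  C: 0 + 1(310.5) = 310.5
  B: 0 + 1(310.5) = 310.5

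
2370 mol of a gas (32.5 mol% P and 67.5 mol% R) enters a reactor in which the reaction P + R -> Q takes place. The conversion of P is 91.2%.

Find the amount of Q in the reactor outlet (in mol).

702 mol

P reacted = 0.912 × 770.2 = 702.5 mol; ν_P = −1, so ξ = 702.5/1 = 702.5 mol.
Outlet amounts (n = n₀ + ν ξ):
  P: 770.2 − 1(702.5) = 67.78
  R: 1600 − 1(702.5) = 897.3
  Q: 0 + 1(702.5) = 702.5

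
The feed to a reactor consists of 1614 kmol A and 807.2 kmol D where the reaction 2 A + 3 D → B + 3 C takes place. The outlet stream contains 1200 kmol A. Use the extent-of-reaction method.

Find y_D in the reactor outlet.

For A: n = n₀ − 2ξ → 1200 = 1614 − 2ξ, giving ξ = 207 kmol.
Outlet amounts (n = n₀ + ν ξ):
  A: 1614 − 2(207) = 1200
  D: 807.2 − 3(207) = 186.2
  B: 0 + 1(207) = 207
  C: 0 + 3(207) = 621
Total out = 2214 kmol; y_D = 186.2 / 2214 = 0.08409.

0.0841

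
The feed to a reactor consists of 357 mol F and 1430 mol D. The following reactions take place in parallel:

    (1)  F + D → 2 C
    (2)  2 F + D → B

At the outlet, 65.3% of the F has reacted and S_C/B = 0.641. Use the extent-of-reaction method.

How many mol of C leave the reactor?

Conversion of F: F consumed = 0.653 × 357 = 233.1 mol = 1ξ₁ + 2ξ₂.
Selectivity: 2ξ₁ / (1ξ₂) = 0.641 → ξ₁ = 0.3205 ξ₂.
Substitute: (1·0.3205 + 2) ξ₂ = 233.1 → ξ₂ = 100.5 mol, ξ₁ = 32.2 mol.
Outlet amounts (n = n₀ + Σ ν·ξ):
  F: 357 − 1(32.2) − 2(100.5) = 123.9
  D: 1430 − 1(32.2) − 1(100.5) = 1297
  C: 0 + 2(32.2) = 64.4
  B: 0 + 1(100.5) = 100.5

64.4 mol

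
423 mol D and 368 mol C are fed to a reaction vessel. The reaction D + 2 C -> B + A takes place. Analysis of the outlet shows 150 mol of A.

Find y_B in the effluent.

For A: n = n₀ + 1ξ → 150 = 0 + 1ξ, giving ξ = 150 mol.
Outlet amounts (n = n₀ + ν ξ):
  D: 423 − 1(150) = 273
  C: 368 − 2(150) = 68
  B: 0 + 1(150) = 150
  A: 0 + 1(150) = 150
Total out = 641 mol; y_B = 150 / 641 = 0.234.

0.234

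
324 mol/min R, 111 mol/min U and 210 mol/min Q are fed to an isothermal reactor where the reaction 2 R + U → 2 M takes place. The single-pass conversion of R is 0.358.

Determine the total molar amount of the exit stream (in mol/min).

R reacted = 0.358 × 324 = 116 mol/min; ν_R = −2, so ξ = 116/2 = 58 mol/min.
Outlet amounts (n = n₀ + ν ξ):
  R: 324 − 2(58) = 208
  U: 111 − 1(58) = 53
  M: 0 + 2(58) = 116
  Q: 210 (inert)
Total out = 208 + 53 + 116 + 210 = 587 mol/min.

587 mol/min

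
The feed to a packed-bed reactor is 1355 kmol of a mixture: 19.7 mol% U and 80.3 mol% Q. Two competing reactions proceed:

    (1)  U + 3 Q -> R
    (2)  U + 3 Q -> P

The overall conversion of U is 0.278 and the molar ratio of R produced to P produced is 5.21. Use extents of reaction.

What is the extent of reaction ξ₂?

Conversion of U: U consumed = 0.278 × 266.9 = 74.21 kmol = 1ξ₁ + 1ξ₂.
Selectivity: 1ξ₁ / (1ξ₂) = 5.21 → ξ₁ = 5.21 ξ₂.
Substitute: (1·5.21 + 1) ξ₂ = 74.21 → ξ₂ = 11.95 kmol, ξ₁ = 62.26 kmol.
Outlet amounts (n = n₀ + Σ ν·ξ):
  U: 266.9 − 1(62.26) − 1(11.95) = 192.7
  Q: 1088 − 3(62.26) − 3(11.95) = 865.4
  R: 0 + 1(62.26) = 62.26
  P: 0 + 1(11.95) = 11.95

ξ₂ = 11.9 kmol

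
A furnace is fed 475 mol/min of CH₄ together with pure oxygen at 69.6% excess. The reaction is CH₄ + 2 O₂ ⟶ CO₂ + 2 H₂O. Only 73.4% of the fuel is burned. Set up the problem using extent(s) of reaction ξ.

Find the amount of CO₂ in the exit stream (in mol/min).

Stoichiometric O₂ = 2 × 475 = 950 mol/min; O₂ fed = 950 × 1.696 = 1611 mol/min.
Fuel reacted = 0.734 × 475 → ξ = 348.6 mol/min.
Outlet (n = n₀ + ν ξ):
  CH₄: 475 − 1(348.6) = 126.4
  O₂: 1611 − 2(348.6) = 913.9
  CO₂: 0 + 1(348.6) = 348.6
  H₂O: 0 + 2(348.6) = 697.3

349 mol/min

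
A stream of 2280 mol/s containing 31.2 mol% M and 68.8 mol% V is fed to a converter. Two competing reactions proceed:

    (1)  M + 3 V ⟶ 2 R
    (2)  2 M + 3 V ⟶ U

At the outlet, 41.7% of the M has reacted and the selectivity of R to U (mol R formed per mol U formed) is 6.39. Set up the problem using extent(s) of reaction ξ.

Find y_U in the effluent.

Conversion of M: M consumed = 0.417 × 711.4 = 296.6 mol/s = 1ξ₁ + 2ξ₂.
Selectivity: 2ξ₁ / (1ξ₂) = 6.39 → ξ₁ = 3.195 ξ₂.
Substitute: (1·3.195 + 2) ξ₂ = 296.6 → ξ₂ = 57.1 mol/s, ξ₁ = 182.4 mol/s.
Outlet amounts (n = n₀ + Σ ν·ξ):
  M: 711.4 − 1(182.4) − 2(57.1) = 414.7
  V: 1569 − 3(182.4) − 3(57.1) = 850
  R: 0 + 2(182.4) = 364.9
  U: 0 + 1(57.1) = 57.1
Total out = 1687 mol/s; y_U = 57.1 / 1687 = 0.03385.

0.0339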